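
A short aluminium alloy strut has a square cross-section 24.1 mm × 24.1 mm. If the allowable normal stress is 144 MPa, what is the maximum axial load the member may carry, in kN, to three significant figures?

A = 580.8 mm².
P_max = σ_allow · A = 144 · 580.8 = 83640 N = 83.64 kN.

83.6 kN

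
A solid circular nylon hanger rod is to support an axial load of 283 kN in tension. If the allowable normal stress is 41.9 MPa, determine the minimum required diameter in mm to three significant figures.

92.7 mm

Required area A ≥ P/σ_allow = 283000/41.9 = 6754 mm².
For a solid circular section, d ≥ √(4A/π) = 92.73 mm.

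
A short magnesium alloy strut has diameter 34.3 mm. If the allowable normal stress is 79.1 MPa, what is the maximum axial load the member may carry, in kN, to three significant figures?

A = 924 mm².
P_max = σ_allow · A = 79.1 · 924 = 73090 N = 73.09 kN.

73.1 kN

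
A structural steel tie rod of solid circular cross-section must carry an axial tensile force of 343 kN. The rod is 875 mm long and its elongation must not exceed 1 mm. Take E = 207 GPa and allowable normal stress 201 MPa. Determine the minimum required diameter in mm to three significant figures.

46.6 mm

Required area A ≥ P/σ_allow = 343000/201 = 1706 mm².
For a solid circular section, d ≥ √(4A/π) = 46.61 mm.
Elongation limit: A ≥ PL/(Eδ_allow) = 343000·875/(207000·1) = 1450 mm² ⇒ d ≥ 42.97 mm.
The stress limit governs.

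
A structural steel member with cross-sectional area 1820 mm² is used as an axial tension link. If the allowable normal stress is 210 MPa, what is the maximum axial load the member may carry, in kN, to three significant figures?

382 kN

P_max = σ_allow · A = 210 · 1820 = 382200 N = 382.2 kN.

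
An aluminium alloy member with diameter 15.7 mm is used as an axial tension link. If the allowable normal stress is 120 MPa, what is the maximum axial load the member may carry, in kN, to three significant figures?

23.2 kN

A = 193.6 mm².
P_max = σ_allow · A = 120 · 193.6 = 23230 N = 23.23 kN.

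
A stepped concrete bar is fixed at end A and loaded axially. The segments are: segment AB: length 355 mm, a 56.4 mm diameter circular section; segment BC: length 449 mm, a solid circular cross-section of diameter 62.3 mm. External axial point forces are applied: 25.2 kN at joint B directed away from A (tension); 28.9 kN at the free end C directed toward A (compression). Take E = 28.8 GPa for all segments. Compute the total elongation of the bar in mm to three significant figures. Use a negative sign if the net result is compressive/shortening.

Internal axial forces (sectioning from the free end, tension +): N_BC = -28.9 kN, N_AB = -3.7 kN.
A_AB = 2498 mm².
A_BC = 3048 mm².
δ_AB = -3700·355/(2498·28800) = -0.01826 mm
δ_BC = -28900·449/(3048·28800) = -0.1478 mm
δ = Σδ_i = -0.1661 mm.

-0.166 mm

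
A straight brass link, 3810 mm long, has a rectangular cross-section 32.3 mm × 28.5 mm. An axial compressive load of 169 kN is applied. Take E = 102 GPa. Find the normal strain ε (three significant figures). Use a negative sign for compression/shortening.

A = 920.5 mm².
σ = N/A = -183.6 MPa; ε = σ/E = -183.6/102000 = -1.800e-03.

-0.00180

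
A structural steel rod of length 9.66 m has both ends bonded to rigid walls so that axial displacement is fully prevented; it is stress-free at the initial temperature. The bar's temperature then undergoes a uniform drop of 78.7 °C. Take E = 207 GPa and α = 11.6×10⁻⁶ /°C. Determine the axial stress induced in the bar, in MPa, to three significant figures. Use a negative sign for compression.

189 MPa

Free thermal expansion αLΔT = 11.6e-6 · 9660 · -78.7 = -8.819 mm.
The walls impose strain ε = −(-8.819)/9660 = 9.1292e-04; σ = Eε = 207000 · 9.1292e-04 = 189 MPa.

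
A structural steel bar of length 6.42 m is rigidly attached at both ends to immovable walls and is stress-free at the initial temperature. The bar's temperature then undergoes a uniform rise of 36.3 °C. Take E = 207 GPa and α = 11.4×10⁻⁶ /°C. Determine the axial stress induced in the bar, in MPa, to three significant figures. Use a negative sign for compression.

-85.7 MPa

Free thermal expansion αLΔT = 11.4e-6 · 6420 · 36.3 = 2.657 mm.
The walls impose strain ε = −(2.657)/6420 = -4.1382e-04; σ = Eε = 207000 · -4.1382e-04 = -85.66 MPa.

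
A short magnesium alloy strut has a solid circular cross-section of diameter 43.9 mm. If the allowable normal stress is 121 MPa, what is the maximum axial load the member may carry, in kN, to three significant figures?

183 kN

A = 1514 mm².
P_max = σ_allow · A = 121 · 1514 = 183100 N = 183.1 kN.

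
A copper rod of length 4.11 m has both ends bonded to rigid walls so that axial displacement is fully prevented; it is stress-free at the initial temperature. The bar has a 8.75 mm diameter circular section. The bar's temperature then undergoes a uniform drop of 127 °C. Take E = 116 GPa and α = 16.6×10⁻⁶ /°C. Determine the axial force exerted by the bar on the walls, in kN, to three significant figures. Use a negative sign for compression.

14.7 kN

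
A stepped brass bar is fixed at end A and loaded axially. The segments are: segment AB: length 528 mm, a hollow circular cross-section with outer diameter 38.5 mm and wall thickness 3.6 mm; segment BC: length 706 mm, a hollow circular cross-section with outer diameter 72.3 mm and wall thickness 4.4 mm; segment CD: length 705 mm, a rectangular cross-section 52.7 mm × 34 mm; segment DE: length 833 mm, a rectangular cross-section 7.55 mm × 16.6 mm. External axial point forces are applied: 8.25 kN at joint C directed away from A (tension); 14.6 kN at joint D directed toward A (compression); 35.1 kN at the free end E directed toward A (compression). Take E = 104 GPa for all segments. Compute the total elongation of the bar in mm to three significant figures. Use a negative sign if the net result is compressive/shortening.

Internal axial forces (sectioning from the free end, tension +): N_DE = -35.1 kN, N_CD = -49.7 kN, N_BC = -41.45 kN, N_AB = -41.45 kN.
A_AB = 394.7 mm².
A_BC = 938.6 mm².
A_CD = 1792 mm².
A_DE = 125.3 mm².
δ_AB = -41450·528/(394.7·104000) = -0.5331 mm
δ_BC = -41450·706/(938.6·104000) = -0.2998 mm
δ_CD = -49700·705/(1792·104000) = -0.188 mm
δ_DE = -35100·833/(125.3·104000) = -2.243 mm
δ = Σδ_i = -3.264 mm.

-3.26 mm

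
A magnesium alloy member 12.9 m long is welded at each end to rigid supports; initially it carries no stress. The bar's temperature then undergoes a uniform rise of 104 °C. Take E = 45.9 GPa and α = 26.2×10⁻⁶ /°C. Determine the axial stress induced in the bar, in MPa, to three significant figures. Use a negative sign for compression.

-125 MPa

Free thermal expansion αLΔT = 26.2e-6 · 12900 · 104 = 35.15 mm.
The walls impose strain ε = −(35.15)/12900 = -2.7248e-03; σ = Eε = 45900 · -2.7248e-03 = -125.1 MPa.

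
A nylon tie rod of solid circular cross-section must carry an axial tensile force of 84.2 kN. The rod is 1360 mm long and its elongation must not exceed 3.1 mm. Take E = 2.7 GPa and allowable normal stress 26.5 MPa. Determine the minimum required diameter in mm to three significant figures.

132 mm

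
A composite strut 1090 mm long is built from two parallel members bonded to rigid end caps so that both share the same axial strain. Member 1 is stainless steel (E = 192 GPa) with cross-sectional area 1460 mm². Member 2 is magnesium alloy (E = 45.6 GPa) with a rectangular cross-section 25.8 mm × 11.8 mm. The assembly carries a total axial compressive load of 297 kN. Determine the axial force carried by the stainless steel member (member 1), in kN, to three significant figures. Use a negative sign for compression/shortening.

-283 kN

A_2 = 304.4 mm².
Equal strain + equilibrium ⇒ each member carries load in proportion to AE: A₁E₁ = 280300000 N, A₂E₂ = 13880000 N, ΣAE = 294200000 N.
F₁ = P·A₁E₁/ΣAE = -297000·280300000/294200000 = -283000 N.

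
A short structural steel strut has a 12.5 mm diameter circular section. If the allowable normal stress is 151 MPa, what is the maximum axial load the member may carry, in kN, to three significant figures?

A = 122.7 mm².
P_max = σ_allow · A = 151 · 122.7 = 18530 N = 18.53 kN.

18.5 kN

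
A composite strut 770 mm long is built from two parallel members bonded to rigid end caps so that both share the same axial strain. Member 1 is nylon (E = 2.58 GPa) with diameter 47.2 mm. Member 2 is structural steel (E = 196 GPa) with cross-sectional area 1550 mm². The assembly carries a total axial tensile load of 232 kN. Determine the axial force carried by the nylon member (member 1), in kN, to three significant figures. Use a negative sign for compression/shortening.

3.40 kN

A_1 = 1750 mm².
Equal strain + equilibrium ⇒ each member carries load in proportion to AE: A₁E₁ = 4514000 N, A₂E₂ = 303800000 N, ΣAE = 308300000 N.
F₁ = P·A₁E₁/ΣAE = 232000·4514000/308300000 = 3397 N.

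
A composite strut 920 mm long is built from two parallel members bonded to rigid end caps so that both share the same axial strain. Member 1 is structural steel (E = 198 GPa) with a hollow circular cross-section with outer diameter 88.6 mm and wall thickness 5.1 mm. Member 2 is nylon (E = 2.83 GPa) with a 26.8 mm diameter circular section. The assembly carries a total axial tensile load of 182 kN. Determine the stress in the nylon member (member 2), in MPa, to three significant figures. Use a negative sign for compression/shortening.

1.93 MPa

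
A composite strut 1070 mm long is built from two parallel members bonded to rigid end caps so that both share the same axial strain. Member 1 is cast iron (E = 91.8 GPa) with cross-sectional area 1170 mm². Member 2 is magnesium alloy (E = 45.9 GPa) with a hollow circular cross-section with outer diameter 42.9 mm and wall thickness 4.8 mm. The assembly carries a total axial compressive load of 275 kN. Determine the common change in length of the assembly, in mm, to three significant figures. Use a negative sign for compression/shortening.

A_2 = 574.5 mm².
Equal strain + equilibrium ⇒ each member carries load in proportion to AE: A₁E₁ = 107400000 N, A₂E₂ = 26370000 N, ΣAE = 133800000 N.
δ = PL/ΣAE = -275000·1070/133800000 = -2.2 mm.

-2.20 mm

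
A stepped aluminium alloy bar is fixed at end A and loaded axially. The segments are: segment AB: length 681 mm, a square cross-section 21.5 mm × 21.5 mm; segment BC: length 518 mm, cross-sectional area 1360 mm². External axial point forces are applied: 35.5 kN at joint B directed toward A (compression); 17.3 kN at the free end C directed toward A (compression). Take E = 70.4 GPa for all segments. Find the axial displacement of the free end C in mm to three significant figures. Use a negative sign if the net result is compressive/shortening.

Internal axial forces (sectioning from the free end, tension +): N_BC = -17.3 kN, N_AB = -52.8 kN.
A_AB = 462.2 mm².
δ_AB = -52800·681/(462.2·70400) = -1.105 mm
δ_BC = -17300·518/(1360·70400) = -0.0936 mm
δ = Σδ_i = -1.199 mm.

-1.20 mm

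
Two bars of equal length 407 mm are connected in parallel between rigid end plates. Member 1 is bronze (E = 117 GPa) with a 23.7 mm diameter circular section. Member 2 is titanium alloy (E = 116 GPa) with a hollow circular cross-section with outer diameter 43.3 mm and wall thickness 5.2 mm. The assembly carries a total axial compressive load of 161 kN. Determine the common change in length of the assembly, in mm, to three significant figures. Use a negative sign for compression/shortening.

A_1 = 441.2 mm².
A_2 = 622.4 mm².
Equal strain + equilibrium ⇒ each member carries load in proportion to AE: A₁E₁ = 51610000 N, A₂E₂ = 72200000 N, ΣAE = 123800000 N.
δ = PL/ΣAE = -161000·407/123800000 = -0.5292 mm.

-0.529 mm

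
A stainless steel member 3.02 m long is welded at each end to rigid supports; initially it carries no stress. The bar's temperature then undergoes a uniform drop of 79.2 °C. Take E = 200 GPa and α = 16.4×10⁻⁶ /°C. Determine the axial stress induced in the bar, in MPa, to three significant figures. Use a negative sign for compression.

260 MPa

Free thermal expansion αLΔT = 16.4e-6 · 3020 · -79.2 = -3.923 mm.
The walls impose strain ε = −(-3.923)/3020 = 1.2989e-03; σ = Eε = 200000 · 1.2989e-03 = 259.8 MPa.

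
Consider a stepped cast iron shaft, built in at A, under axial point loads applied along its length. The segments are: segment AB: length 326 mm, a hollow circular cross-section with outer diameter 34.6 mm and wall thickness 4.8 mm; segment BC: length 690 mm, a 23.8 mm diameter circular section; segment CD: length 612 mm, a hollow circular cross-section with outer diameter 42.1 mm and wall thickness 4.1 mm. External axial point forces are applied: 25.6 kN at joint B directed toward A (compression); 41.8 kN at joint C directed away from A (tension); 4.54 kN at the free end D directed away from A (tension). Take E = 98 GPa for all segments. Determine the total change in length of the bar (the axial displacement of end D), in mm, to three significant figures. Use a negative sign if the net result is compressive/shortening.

0.945 mm

Internal axial forces (sectioning from the free end, tension +): N_CD = 4.54 kN, N_BC = 46.34 kN, N_AB = 20.74 kN.
A_AB = 449.4 mm².
A_BC = 444.9 mm².
A_CD = 489.5 mm².
δ_AB = 20740·326/(449.4·98000) = 0.1535 mm
δ_BC = 46340·690/(444.9·98000) = 0.7334 mm
δ_CD = 4540·612/(489.5·98000) = 0.05792 mm
δ = Σδ_i = 0.9448 mm.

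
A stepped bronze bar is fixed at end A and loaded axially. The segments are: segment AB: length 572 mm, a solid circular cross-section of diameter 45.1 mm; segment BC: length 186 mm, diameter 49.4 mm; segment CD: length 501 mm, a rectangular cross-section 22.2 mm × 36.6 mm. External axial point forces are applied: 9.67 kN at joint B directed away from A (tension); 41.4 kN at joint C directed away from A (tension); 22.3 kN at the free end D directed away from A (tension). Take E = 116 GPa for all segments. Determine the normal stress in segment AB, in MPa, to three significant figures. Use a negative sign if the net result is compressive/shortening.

Internal axial forces (sectioning from the free end, tension +): N_CD = 22.3 kN, N_BC = 63.7 kN, N_AB = 73.37 kN.
A_AB = 1598 mm².
σ_AB = N_AB/A_AB = 73370/1598 = 45.93 MPa.

45.9 MPa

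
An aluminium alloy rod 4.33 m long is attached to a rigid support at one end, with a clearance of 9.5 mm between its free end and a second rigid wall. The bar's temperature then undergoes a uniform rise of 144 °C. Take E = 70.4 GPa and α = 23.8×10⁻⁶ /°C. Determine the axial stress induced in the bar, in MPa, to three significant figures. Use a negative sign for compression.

-86.8 MPa

Free thermal expansion αLΔT = 23.8e-6 · 4330 · 144 = 14.84 mm.
The walls engage after the gap closes; constrained expansion = 14.84 − 9.5 = 5.34 mm.
The walls impose strain ε = −(5.34)/4330 = -1.2332e-03; σ = Eε = 70400 · -1.2332e-03 = -86.82 MPa.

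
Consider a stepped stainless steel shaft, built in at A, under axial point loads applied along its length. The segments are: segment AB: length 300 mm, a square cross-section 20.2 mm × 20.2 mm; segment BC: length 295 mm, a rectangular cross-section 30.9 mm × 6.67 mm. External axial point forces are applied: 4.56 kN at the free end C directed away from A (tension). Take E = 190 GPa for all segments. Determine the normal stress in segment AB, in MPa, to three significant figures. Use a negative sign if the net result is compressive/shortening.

Internal axial forces (sectioning from the free end, tension +): N_BC = 4.56 kN, N_AB = 4.56 kN.
A_AB = 408 mm².
σ_AB = N_AB/A_AB = 4560/408 = 11.18 MPa.

11.2 MPa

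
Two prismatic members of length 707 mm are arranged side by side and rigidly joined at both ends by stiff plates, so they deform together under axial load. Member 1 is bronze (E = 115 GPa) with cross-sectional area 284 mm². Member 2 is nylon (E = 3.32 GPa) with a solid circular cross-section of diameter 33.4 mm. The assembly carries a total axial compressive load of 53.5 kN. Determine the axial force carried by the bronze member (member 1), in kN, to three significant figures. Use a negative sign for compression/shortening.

A_2 = 876.2 mm².
Equal strain + equilibrium ⇒ each member carries load in proportion to AE: A₁E₁ = 32660000 N, A₂E₂ = 2909000 N, ΣAE = 35570000 N.
F₁ = P·A₁E₁/ΣAE = -53500·32660000/35570000 = -49120 N.

-49.1 kN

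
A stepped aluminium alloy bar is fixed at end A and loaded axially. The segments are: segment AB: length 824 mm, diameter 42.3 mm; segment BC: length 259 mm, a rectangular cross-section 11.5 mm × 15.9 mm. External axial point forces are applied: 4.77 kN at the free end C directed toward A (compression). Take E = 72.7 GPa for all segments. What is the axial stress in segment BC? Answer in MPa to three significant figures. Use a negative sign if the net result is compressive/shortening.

-26.1 MPa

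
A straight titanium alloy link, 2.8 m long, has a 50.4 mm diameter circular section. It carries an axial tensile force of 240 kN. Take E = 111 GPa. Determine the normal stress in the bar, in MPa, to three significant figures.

A = 1995 mm².
σ = N/A = 240000/1995 = 120.3 MPa.

120 MPa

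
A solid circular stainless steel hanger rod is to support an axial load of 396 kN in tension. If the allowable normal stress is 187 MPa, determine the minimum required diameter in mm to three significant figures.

51.9 mm

Required area A ≥ P/σ_allow = 396000/187 = 2118 mm².
For a solid circular section, d ≥ √(4A/π) = 51.93 mm.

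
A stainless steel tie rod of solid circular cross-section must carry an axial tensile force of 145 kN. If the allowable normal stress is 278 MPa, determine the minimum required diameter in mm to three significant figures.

25.8 mm

Required area A ≥ P/σ_allow = 145000/278 = 521.6 mm².
For a solid circular section, d ≥ √(4A/π) = 25.77 mm.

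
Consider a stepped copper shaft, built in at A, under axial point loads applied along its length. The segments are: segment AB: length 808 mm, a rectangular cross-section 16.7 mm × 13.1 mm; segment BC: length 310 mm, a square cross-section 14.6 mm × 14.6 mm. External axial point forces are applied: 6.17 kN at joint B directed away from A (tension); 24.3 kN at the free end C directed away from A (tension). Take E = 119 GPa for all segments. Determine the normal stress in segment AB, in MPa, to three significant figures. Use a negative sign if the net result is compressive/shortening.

Internal axial forces (sectioning from the free end, tension +): N_BC = 24.3 kN, N_AB = 30.47 kN.
A_AB = 218.8 mm².
σ_AB = N_AB/A_AB = 30470/218.8 = 139.3 MPa.

139 MPa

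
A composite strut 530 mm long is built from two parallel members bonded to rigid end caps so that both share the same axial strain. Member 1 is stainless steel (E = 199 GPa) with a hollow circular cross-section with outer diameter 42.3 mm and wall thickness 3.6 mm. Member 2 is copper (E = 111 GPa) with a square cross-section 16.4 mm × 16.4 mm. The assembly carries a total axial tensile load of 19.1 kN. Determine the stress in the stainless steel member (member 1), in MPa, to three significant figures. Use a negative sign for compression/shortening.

32.5 MPa

A_1 = 437.7 mm².
A_2 = 269 mm².
Equal strain + equilibrium ⇒ each member carries load in proportion to AE: A₁E₁ = 87100000 N, A₂E₂ = 29850000 N, ΣAE = 117000000 N.
σ₁ = P·E₁/ΣAE = 19100·199000/117000000 = 32.5 MPa.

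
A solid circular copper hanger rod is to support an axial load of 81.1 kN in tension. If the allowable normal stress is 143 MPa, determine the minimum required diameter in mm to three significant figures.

26.9 mm

Required area A ≥ P/σ_allow = 81100/143 = 567.1 mm².
For a solid circular section, d ≥ √(4A/π) = 26.87 mm.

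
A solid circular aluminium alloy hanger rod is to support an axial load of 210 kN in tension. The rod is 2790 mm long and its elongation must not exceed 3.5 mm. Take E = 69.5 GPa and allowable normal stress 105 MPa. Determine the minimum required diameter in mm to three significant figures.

Required area A ≥ P/σ_allow = 210000/105 = 2000 mm².
For a solid circular section, d ≥ √(4A/π) = 50.46 mm.
Elongation limit: A ≥ PL/(Eδ_allow) = 210000·2790/(69500·3.5) = 2409 mm² ⇒ d ≥ 55.38 mm.
The elongation limit governs.

55.4 mm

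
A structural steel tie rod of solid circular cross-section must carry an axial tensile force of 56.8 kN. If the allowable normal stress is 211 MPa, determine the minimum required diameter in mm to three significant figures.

18.5 mm

Required area A ≥ P/σ_allow = 56800/211 = 269.2 mm².
For a solid circular section, d ≥ √(4A/π) = 18.51 mm.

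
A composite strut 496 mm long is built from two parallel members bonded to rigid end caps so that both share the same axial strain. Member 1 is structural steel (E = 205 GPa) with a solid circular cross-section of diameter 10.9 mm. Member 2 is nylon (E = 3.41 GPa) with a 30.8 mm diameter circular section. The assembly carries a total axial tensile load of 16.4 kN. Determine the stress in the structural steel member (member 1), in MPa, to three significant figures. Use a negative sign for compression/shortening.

155 MPa

A_1 = 93.31 mm².
A_2 = 745.1 mm².
Equal strain + equilibrium ⇒ each member carries load in proportion to AE: A₁E₁ = 19130000 N, A₂E₂ = 2541000 N, ΣAE = 21670000 N.
σ₁ = P·E₁/ΣAE = 16400·205000/21670000 = 155.1 MPa.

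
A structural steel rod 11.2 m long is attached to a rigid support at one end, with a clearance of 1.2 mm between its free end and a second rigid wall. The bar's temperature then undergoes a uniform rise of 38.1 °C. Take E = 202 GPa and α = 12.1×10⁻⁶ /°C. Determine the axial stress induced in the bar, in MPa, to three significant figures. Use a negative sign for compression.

-71.5 MPa

Free thermal expansion αLΔT = 12.1e-6 · 11200 · 38.1 = 5.163 mm.
The walls engage after the gap closes; constrained expansion = 5.163 − 1.2 = 3.963 mm.
The walls impose strain ε = −(3.963)/11200 = -3.5387e-04; σ = Eε = 202000 · -3.5387e-04 = -71.48 MPa.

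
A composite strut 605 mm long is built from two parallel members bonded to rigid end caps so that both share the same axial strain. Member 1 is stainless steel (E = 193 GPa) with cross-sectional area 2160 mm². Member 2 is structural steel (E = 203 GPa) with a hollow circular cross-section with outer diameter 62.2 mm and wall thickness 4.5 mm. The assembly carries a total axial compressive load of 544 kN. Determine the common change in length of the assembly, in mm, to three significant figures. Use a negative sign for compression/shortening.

-0.565 mm

A_2 = 815.7 mm².
Equal strain + equilibrium ⇒ each member carries load in proportion to AE: A₁E₁ = 416900000 N, A₂E₂ = 165600000 N, ΣAE = 582500000 N.
δ = PL/ΣAE = -544000·605/582500000 = -0.565 mm.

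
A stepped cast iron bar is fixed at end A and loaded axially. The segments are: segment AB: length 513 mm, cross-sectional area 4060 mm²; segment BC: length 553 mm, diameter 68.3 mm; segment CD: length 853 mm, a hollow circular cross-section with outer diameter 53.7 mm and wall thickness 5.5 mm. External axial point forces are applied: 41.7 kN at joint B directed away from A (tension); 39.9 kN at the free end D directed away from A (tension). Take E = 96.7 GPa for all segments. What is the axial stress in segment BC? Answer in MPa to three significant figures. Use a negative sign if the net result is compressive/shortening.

Internal axial forces (sectioning from the free end, tension +): N_CD = 39.9 kN, N_BC = 39.9 kN, N_AB = 81.6 kN.
A_BC = 3664 mm².
σ_BC = N_BC/A_BC = 39900/3664 = 10.89 MPa.

10.9 MPa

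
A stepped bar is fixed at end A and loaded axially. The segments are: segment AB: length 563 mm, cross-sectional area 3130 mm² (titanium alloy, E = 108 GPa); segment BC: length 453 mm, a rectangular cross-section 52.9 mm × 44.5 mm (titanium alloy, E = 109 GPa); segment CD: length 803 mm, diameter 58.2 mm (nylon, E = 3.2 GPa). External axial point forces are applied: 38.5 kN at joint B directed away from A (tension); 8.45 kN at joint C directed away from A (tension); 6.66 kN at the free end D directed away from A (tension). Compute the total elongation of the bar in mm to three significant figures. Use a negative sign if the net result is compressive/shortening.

0.744 mm

Internal axial forces (sectioning from the free end, tension +): N_CD = 6.66 kN, N_BC = 15.11 kN, N_AB = 53.61 kN.
A_BC = 2354 mm².
A_CD = 2660 mm².
δ_AB = 53610·563/(3130·108000) = 0.08929 mm
δ_BC = 15110·453/(2354·109000) = 0.02668 mm
δ_CD = 6660·803/(2660·3200) = 0.6282 mm
δ = Σδ_i = 0.7442 mm.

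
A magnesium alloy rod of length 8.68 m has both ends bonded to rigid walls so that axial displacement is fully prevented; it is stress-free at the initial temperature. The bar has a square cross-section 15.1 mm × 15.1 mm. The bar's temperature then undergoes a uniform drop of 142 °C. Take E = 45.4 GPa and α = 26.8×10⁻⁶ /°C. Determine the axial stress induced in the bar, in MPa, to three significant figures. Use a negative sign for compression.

173 MPa

Free thermal expansion αLΔT = 26.8e-6 · 8680 · -142 = -33.03 mm.
The walls impose strain ε = −(-33.03)/8680 = 3.8056e-03; σ = Eε = 45400 · 3.8056e-03 = 172.8 MPa.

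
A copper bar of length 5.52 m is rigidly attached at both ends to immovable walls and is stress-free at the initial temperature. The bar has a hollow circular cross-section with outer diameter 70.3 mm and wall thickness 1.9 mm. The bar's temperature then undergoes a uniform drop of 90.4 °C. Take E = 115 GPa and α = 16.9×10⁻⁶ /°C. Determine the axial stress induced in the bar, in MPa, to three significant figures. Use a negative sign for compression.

176 MPa

Free thermal expansion αLΔT = 16.9e-6 · 5520 · -90.4 = -8.433 mm.
The walls impose strain ε = −(-8.433)/5520 = 1.5278e-03; σ = Eε = 115000 · 1.5278e-03 = 175.7 MPa.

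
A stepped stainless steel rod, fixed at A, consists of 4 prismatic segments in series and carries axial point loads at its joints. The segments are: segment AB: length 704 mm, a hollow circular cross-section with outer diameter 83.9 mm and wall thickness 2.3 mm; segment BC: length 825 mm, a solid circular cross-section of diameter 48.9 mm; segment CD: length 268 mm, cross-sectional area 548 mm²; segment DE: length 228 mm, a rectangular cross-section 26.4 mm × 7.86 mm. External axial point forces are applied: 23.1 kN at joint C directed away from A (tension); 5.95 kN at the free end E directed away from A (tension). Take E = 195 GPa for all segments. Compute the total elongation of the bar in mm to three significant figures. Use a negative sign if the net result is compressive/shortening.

0.292 mm

Internal axial forces (sectioning from the free end, tension +): N_DE = 5.95 kN, N_CD = 5.95 kN, N_BC = 29.05 kN, N_AB = 29.05 kN.
A_AB = 589.6 mm².
A_BC = 1878 mm².
A_DE = 207.5 mm².
δ_AB = 29050·704/(589.6·195000) = 0.1779 mm
δ_BC = 29050·825/(1878·195000) = 0.06544 mm
δ_CD = 5950·268/(548·195000) = 0.01492 mm
δ_DE = 5950·228/(207.5·195000) = 0.03353 mm
δ = Σδ_i = 0.2918 mm.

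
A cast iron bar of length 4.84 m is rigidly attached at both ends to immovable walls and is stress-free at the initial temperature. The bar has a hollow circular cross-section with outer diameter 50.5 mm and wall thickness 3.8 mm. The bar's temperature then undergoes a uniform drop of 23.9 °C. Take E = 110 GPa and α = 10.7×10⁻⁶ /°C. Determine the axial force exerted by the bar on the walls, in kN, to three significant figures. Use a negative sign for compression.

15.7 kN

Free thermal expansion αLΔT = 10.7e-6 · 4840 · -23.9 = -1.238 mm.
The walls impose strain ε = −(-1.238)/4840 = 2.5573e-04; σ = Eε = 110000 · 2.5573e-04 = 28.13 MPa.
Wall reaction R = σ·A = 28.13·557.5 = 15680 N = 15.68 kN.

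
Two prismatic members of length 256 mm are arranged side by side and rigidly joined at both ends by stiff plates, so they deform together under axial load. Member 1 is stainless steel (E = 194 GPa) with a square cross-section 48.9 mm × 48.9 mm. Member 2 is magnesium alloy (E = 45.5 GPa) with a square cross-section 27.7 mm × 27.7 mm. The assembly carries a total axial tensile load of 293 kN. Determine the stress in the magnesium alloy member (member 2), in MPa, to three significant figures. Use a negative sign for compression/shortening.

26.7 MPa

A_1 = 2391 mm².
A_2 = 767.3 mm².
Equal strain + equilibrium ⇒ each member carries load in proportion to AE: A₁E₁ = 463900000 N, A₂E₂ = 34910000 N, ΣAE = 498800000 N.
σ₂ = P·E₂/ΣAE = 293000·45500/498800000 = 26.73 MPa.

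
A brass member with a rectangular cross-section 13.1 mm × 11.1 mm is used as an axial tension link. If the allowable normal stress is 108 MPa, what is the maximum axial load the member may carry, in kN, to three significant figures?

15.7 kN

A = 145.4 mm².
P_max = σ_allow · A = 108 · 145.4 = 15700 N = 15.7 kN.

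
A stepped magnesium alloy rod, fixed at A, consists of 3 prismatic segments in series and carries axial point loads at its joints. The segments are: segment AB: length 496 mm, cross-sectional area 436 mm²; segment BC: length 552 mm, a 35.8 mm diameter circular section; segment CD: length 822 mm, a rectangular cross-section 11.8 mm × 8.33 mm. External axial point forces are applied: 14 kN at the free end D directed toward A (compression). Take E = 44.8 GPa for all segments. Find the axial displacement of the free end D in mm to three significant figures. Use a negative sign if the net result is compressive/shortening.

-3.14 mm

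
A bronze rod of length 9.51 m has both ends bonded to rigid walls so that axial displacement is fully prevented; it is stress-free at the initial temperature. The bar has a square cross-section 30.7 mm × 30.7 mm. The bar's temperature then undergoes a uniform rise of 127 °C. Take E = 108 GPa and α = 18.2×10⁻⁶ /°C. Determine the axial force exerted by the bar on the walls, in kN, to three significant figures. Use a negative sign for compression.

Free thermal expansion αLΔT = 18.2e-6 · 9510 · 127 = 21.98 mm.
The walls impose strain ε = −(21.98)/9510 = -2.3114e-03; σ = Eε = 108000 · -2.3114e-03 = -249.6 MPa.
Wall reaction R = σ·A = -249.6·942.5 = -235300 N = -235.3 kN.

-235 kN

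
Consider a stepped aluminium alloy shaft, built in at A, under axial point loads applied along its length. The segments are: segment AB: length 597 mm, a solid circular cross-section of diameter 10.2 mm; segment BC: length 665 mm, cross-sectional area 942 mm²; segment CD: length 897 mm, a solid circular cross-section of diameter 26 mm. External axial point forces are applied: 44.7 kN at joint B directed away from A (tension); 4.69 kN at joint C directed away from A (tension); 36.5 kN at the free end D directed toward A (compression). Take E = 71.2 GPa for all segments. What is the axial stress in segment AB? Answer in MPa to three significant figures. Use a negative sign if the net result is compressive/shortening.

158 MPa

Internal axial forces (sectioning from the free end, tension +): N_CD = -36.5 kN, N_BC = -31.81 kN, N_AB = 12.89 kN.
A_AB = 81.71 mm².
σ_AB = N_AB/A_AB = 12890/81.71 = 157.7 MPa.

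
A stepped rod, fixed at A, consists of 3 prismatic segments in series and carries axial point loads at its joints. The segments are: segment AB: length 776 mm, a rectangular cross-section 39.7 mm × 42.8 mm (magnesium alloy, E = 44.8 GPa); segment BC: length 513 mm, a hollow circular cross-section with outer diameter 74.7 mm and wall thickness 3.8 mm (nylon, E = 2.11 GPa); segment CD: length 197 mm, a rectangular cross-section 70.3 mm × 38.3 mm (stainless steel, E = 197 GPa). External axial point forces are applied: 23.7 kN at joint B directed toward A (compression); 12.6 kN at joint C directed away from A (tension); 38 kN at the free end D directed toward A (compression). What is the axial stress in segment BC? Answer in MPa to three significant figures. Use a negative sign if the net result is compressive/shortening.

-30.0 MPa

Internal axial forces (sectioning from the free end, tension +): N_CD = -38 kN, N_BC = -25.4 kN, N_AB = -49.1 kN.
A_BC = 846.4 mm².
σ_BC = N_BC/A_BC = -25400/846.4 = -30.01 MPa.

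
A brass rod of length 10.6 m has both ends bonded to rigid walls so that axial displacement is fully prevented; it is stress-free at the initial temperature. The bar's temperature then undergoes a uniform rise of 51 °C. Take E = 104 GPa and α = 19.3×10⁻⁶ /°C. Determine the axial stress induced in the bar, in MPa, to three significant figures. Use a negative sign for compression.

-102 MPa

Free thermal expansion αLΔT = 19.3e-6 · 10600 · 51 = 10.43 mm.
The walls impose strain ε = −(10.43)/10600 = -9.8430e-04; σ = Eε = 104000 · -9.8430e-04 = -102.4 MPa.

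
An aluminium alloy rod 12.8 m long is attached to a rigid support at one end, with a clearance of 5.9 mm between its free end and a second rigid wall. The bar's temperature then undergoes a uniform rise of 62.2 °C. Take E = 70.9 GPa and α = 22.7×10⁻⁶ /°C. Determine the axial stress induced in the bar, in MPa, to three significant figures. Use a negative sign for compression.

Free thermal expansion αLΔT = 22.7e-6 · 12800 · 62.2 = 18.07 mm.
The walls engage after the gap closes; constrained expansion = 18.07 − 5.9 = 12.17 mm.
The walls impose strain ε = −(12.17)/12800 = -9.5100e-04; σ = Eε = 70900 · -9.5100e-04 = -67.43 MPa.

-67.4 MPa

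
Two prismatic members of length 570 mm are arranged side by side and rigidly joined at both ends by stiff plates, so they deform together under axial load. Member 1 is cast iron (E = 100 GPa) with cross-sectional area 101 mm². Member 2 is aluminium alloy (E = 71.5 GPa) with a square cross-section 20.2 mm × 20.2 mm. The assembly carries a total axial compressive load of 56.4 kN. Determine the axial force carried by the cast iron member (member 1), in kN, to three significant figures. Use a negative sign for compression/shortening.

A_2 = 408 mm².
Equal strain + equilibrium ⇒ each member carries load in proportion to AE: A₁E₁ = 10100000 N, A₂E₂ = 29170000 N, ΣAE = 39270000 N.
F₁ = P·A₁E₁/ΣAE = -56400·10100000/39270000 = -14500 N.

-14.5 kN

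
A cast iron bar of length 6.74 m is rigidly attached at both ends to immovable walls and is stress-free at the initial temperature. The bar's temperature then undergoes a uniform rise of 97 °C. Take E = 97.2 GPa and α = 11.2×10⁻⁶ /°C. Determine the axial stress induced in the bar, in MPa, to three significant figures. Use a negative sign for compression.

-106 MPa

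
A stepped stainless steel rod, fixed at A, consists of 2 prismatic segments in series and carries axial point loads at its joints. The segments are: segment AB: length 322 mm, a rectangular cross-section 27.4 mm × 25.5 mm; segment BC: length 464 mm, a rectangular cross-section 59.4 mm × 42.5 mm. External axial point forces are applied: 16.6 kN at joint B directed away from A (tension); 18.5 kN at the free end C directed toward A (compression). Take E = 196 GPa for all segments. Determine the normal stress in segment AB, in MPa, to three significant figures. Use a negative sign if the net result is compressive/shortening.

-2.72 MPa

Internal axial forces (sectioning from the free end, tension +): N_BC = -18.5 kN, N_AB = -1.9 kN.
A_AB = 698.7 mm².
σ_AB = N_AB/A_AB = -1900/698.7 = -2.719 MPa.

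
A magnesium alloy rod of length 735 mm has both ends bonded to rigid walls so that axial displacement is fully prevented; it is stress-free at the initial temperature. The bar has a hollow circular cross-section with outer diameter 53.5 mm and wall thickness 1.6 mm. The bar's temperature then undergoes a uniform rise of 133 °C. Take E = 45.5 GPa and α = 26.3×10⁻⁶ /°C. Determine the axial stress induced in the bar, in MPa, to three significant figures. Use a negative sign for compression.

-159 MPa

Free thermal expansion αLΔT = 26.3e-6 · 735 · 133 = 2.571 mm.
The walls impose strain ε = −(2.571)/735 = -3.4979e-03; σ = Eε = 45500 · -3.4979e-03 = -159.2 MPa.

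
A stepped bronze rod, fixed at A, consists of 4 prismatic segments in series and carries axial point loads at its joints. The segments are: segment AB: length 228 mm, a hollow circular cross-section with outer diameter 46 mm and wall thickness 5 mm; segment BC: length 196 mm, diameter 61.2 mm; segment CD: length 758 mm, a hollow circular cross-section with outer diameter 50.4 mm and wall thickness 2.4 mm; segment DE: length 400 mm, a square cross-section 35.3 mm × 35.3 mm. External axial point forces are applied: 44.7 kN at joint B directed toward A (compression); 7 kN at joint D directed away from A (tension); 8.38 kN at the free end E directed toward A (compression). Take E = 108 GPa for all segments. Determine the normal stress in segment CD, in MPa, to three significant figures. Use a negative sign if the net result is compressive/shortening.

Internal axial forces (sectioning from the free end, tension +): N_DE = -8.38 kN, N_CD = -1.38 kN, N_BC = -1.38 kN, N_AB = -46.08 kN.
A_CD = 361.9 mm².
σ_CD = N_CD/A_CD = -1380/361.9 = -3.813 MPa.

-3.81 MPa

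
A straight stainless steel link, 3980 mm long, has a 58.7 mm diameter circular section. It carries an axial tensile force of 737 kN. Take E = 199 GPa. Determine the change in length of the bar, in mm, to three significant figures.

A = 2706 mm².
δ_mech = NL/(AE) = 737000·3980/(2706·199000) = 5.447 mm.

5.45 mm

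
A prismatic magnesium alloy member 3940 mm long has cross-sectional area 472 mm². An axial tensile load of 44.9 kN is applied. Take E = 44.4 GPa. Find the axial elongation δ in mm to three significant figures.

8.44 mm

δ_mech = NL/(AE) = 44900·3940/(472·44400) = 8.441 mm.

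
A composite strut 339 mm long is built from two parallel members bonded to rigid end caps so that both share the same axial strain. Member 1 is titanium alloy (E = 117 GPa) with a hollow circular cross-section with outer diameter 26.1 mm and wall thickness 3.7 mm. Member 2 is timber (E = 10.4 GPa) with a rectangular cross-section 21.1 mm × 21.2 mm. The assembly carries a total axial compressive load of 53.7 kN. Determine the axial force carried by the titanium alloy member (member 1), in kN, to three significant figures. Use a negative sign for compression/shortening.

A_1 = 260.4 mm².
A_2 = 447.3 mm².
Equal strain + equilibrium ⇒ each member carries load in proportion to AE: A₁E₁ = 30460000 N, A₂E₂ = 4652000 N, ΣAE = 35120000 N.
F₁ = P·A₁E₁/ΣAE = -53700·30460000/35120000 = -46590 N.

-46.6 kN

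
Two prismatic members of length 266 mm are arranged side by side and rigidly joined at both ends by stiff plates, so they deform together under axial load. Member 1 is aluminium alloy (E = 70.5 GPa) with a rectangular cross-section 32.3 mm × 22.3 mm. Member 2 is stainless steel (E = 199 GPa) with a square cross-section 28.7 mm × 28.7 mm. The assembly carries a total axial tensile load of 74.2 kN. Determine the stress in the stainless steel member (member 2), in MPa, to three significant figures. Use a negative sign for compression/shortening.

68.8 MPa

A_1 = 720.3 mm².
A_2 = 823.7 mm².
Equal strain + equilibrium ⇒ each member carries load in proportion to AE: A₁E₁ = 50780000 N, A₂E₂ = 163900000 N, ΣAE = 214700000 N.
σ₂ = P·E₂/ΣAE = 74200·199000/214700000 = 68.78 MPa.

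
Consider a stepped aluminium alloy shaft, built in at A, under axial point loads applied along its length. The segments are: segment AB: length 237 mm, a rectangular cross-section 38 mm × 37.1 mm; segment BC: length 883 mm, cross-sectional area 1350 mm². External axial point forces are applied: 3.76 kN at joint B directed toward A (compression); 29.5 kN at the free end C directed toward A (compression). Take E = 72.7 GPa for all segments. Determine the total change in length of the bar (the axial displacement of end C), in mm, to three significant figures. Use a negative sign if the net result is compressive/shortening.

-0.342 mm

Internal axial forces (sectioning from the free end, tension +): N_BC = -29.5 kN, N_AB = -33.26 kN.
A_AB = 1410 mm².
δ_AB = -33260·237/(1410·72700) = -0.07691 mm
δ_BC = -29500·883/(1350·72700) = -0.2654 mm
δ = Σδ_i = -0.3423 mm.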